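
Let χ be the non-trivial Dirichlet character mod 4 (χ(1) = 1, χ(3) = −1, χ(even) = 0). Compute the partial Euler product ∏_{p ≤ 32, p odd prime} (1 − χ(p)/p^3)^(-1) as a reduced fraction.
∏ = 16829566118167783909225/17369167366519535960064

The odd primes p ≤ 32 are [3, 5, 7, 11, 13, 17, 19, 23, 29, 31]. For each, χ(p) = 1 if p ≡ 1 mod 4, χ(p) = −1 if p ≡ 3 mod 4. Taking (1 − χ(p)/p^3)^(-1) = p^3/(p^3 − χ(p)): (1 − (-1)/3^3)^(-1) · (1 − (1)/5^3)^(-1) · (1 − (-1)/7^3)^(-1) · (1 − (-1)/11^3)^(-1) · (1 − (1)/13^3)^(-1) · (1 − (1)/17^3)^(-1) · (1 − (-1)/19^3)^(-1) · (1 − (-1)/23^3)^(-1) · (1 − (1)/29^3)^(-1) · (1 − (-1)/31^3)^(-1) = 16829566118167783909225/17369167366519535960064.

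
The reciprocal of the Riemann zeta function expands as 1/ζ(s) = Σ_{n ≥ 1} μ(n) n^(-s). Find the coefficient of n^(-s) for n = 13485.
μ(13485) = 1

Factor n = 13485 = 3 · 5 · 29 · 31. μ(n) = 0 if any exponent ≥ 2 (not squarefree); otherwise μ(n) = (−1)^{ω(n)} where ω(n) is the number of distinct prime factors. Applying: μ(13485) = 1.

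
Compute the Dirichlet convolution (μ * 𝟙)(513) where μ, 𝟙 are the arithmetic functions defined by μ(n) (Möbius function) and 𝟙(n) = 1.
(μ * 𝟙)(513) = 0

Divisors of 513: [1, 3, 9, 19, 27, 57, 171, 513]. For each d | 513:
  d = 1: μ(1) · 𝟙(513/1) = 1 · 1 = 1
  d = 3: μ(3) · 𝟙(513/3) = -1 · 1 = -1
  d = 9: μ(9) · 𝟙(513/9) = 0 · 1 = 0
  d = 19: μ(19) · 𝟙(513/19) = -1 · 1 = -1
  d = 27: μ(27) · 𝟙(513/27) = 0 · 1 = 0
  d = 57: μ(57) · 𝟙(513/57) = 1 · 1 = 1
  d = 171: μ(171) · 𝟙(513/171) = 0 · 1 = 0
  d = 513: μ(513) · 𝟙(513/513) = 0 · 1 = 0
Summing: (μ * 𝟙)(513) = 1 + -1 + 0 + -1 + 0 + 1 + 0 + 0 = 0.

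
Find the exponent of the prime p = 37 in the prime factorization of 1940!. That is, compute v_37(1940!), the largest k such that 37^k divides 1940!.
v_37(1940!) = 53

Legendre's formula: v_p(n!) = Σ_{k ≥ 1} ⌊n / p^k⌋. For p = 37, n = 1940, the terms are:
  ⌊1940/37^1⌋ = ⌊1940/37⌋ = 52
  ⌊1940/37^2⌋ = ⌊1940/1369⌋ = 1
(the next term ⌊1940/37^3⌋ = 0, terminating the sum). Summing: v_37(1940!) = 52 + 1 = 53.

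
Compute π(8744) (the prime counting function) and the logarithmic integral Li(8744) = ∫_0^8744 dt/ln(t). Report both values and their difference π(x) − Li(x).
π(8744) = 1090;  Li(8744) ≈ 1108.79;  π(x) − Li(x) ≈ -18.79.

Direct count of primes ≤ 8744 gives π(8744) = 1090. Numerical evaluation of the logarithmic integral gives Li(8744) ≈ 1108.79. The difference π(x) − Li(x) ≈ -18.79 is typically negative for small/moderate x (Li(x) overestimates), though Littlewood's theorem shows this sign changes infinitely often.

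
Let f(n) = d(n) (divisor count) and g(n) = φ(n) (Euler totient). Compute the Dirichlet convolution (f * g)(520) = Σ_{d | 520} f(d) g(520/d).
(d * φ)(520) = 1260

Divisors of 520: [1, 2, 4, 5, 8, 10, 13, 20, 26, 40, 52, 65, 104, 130, 260, 520]. For each d | 520:
  d = 1: d(1) · φ(520/1) = 1 · 192 = 192
  d = 2: d(2) · φ(520/2) = 2 · 96 = 192
  d = 4: d(4) · φ(520/4) = 3 · 48 = 144
  d = 5: d(5) · φ(520/5) = 2 · 48 = 96
  d = 8: d(8) · φ(520/8) = 4 · 48 = 192
  d = 10: d(10) · φ(520/10) = 4 · 24 = 96
  d = 13: d(13) · φ(520/13) = 2 · 16 = 32
  d = 20: d(20) · φ(520/20) = 6 · 12 = 72
  d = 26: d(26) · φ(520/26) = 4 · 8 = 32
  d = 40: d(40) · φ(520/40) = 8 · 12 = 96
  d = 52: d(52) · φ(520/52) = 6 · 4 = 24
  d = 65: d(65) · φ(520/65) = 4 · 4 = 16
  d = 104: d(104) · φ(520/104) = 8 · 4 = 32
  d = 130: d(130) · φ(520/130) = 8 · 2 = 16
  d = 260: d(260) · φ(520/260) = 12 · 1 = 12
  d = 520: d(520) · φ(520/520) = 16 · 1 = 16
Summing: (d * φ)(520) = 192 + 192 + 144 + 96 + 192 + 96 + 32 + 72 + 32 + 96 + 24 + 16 + 32 + 16 + 12 + 16 = 1260.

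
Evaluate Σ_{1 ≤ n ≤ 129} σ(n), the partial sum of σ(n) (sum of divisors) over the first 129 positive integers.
Σ_{n ≤ 129} σ(n) = 13711

Compute σ(n) for each 1 ≤ n ≤ 129: σ(1) = 1, σ(2) = 3, σ(3) = 4, σ(4) = 7, σ(5) = 6, σ(6) = 12, σ(7) = 8, σ(8) = 15, σ(9) = 13, σ(10) = 18, σ(11) = 12, σ(12) = 28, σ(13) = 14, σ(14) = 24, σ(15) = 24, σ(16) = 31, σ(17) = 18, σ(18) = 39, σ(19) = 20, σ(20) = 42, σ(21) = 32, σ(22) = 36, σ(23) = 24, σ(24) = 60, σ(25) = 31, σ(26) = 42, σ(27) = 40, σ(28) = 56, σ(29) = 30, σ(30) = 72, σ(31) = 32, σ(32) = 63, σ(33) = 48, σ(34) = 54, σ(35) = 48, σ(36) = 91, σ(37) = 38, σ(38) = 60, σ(39) = 56, σ(40) = 90, σ(41) = 42, σ(42) = 96, σ(43) = 44, σ(44) = 84, σ(45) = 78, σ(46) = 72, σ(47) = 48, σ(48) = 124, σ(49) = 57, σ(50) = 93, σ(51) = 72, σ(52) = 98, σ(53) = 54, σ(54) = 120, σ(55) = 72, σ(56) = 120, σ(57) = 80, σ(58) = 90, σ(59) = 60, σ(60) = 168, σ(61) = 62, σ(62) = 96, σ(63) = 104, σ(64) = 127, σ(65) = 84, σ(66) = 144, σ(67) = 68, σ(68) = 126, σ(69) = 96, σ(70) = 144, σ(71) = 72, σ(72) = 195, σ(73) = 74, σ(74) = 114, σ(75) = 124, σ(76) = 140, σ(77) = 96, σ(78) = 168, σ(79) = 80, σ(80) = 186, σ(81) = 121, σ(82) = 126, σ(83) = 84, σ(84) = 224, σ(85) = 108, σ(86) = 132, σ(87) = 120, σ(88) = 180, σ(89) = 90, σ(90) = 234, σ(91) = 112, σ(92) = 168, σ(93) = 128, σ(94) = 144, σ(95) = 120, σ(96) = 252, σ(97) = 98, σ(98) = 171, σ(99) = 156, σ(100) = 217, σ(101) = 102, σ(102) = 216, σ(103) = 104, σ(104) = 210, σ(105) = 192, σ(106) = 162, σ(107) = 108, σ(108) = 280, σ(109) = 110, σ(110) = 216, σ(111) = 152, σ(112) = 248, σ(113) = 114, σ(114) = 240, σ(115) = 144, σ(116) = 210, σ(117) = 182, σ(118) = 180, σ(119) = 144, σ(120) = 360, σ(121) = 133, σ(122) = 186, σ(123) = 168, σ(124) = 224, σ(125) = 156, σ(126) = 312, σ(127) = 128, σ(128) = 255, σ(129) = 176. Summing all 129 values: 13711. (Average order: Σ_{n ≤ x} σ(n) ~ (π²/12) x². For x = 129, (π²/12)·129² ≈ 13686.67.)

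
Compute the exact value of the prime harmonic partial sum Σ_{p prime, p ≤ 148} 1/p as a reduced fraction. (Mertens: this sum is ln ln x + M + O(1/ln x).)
Σ 1/p = 18825509850919239131453102166593625244431364344421618363/10014646650599190067509233131649940057366334653200433090

π(148) = 34, so the primes ≤ 148 are [2, 3, 5, 7, 11, 13, 17, 19, 23, 29, 31, 37, 41, 43, 47, 53, 59, 61, 67, 71, 73, 79, 83, 89, 97, 101, 103, 107, 109, 113, 127, 131, 137, 139]. Summing 1/p over these primes: 18825509850919239131453102166593625244431364344421618363/10014646650599190067509233131649940057366334653200433090 ≈ 1.8798. Mertens estimate ln ln(148) + 0.2615 ≈ 1.8704.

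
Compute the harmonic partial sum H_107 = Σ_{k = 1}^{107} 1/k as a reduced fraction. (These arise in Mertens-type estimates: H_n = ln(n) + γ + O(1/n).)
H_107 = 81560682312293522125469128981858530591444536467/15521442759214556458772607587176753329489754560

Direct summation: H_107 = 1 + 1/2 + ... + 1/107. The least common denominator is lcm(1, ..., 107) = 77607213796072782293863037935883766647448772800; over this denominator the numerator is 77607213796072782293863037935883766647448772800 + 38803606898036391146931518967941883323724386400 + 25869071265357594097954345978627922215816257600 + 19401803449018195573465759483970941661862193200 + 15521442759214556458772607587176753329489754560 + 12934535632678797048977172989313961107908128800 + 11086744828010397470551862562269109521064110400 + 9700901724509097786732879741985470830931096600 + 8623023755119198032651448659542640738605419200 + 7760721379607278229386303793588376664744877280 + 7055201254188434753987548903262160604313524800 + 6467267816339398524488586494656980553954064400 + 5969785676620983253374079841221828203649905600 + 5543372414005198735275931281134554760532055200 + 5173814253071518819590869195725584443163251520 + 4850450862254548893366439870992735415465548300 + 4565130223298398958462531643287280391026398400 + 4311511877559599016325724329771320369302709600 + 4084590199793304331255949365046514034076251200 + 3880360689803639114693151896794188332372438640 + 3695581609336799156850620854089703173688036800 + 3527600627094217376993774451631080302156762400 + 3374226686785773143211436431994946375976033600 + 3233633908169699262244293247328490276977032200 + 3104288551842911291754521517435350665897950912 + 2984892838310491626687039920610914101824952800 + 2874341251706399344217149553180880246201806400 + 2771686207002599367637965640567277380266027600 + 2676110820554233872202173721927026436118923200 + 2586907126535759409795434597862792221581625760 + 2503458509550734912705259288254315053143508800 + 2425225431127274446683219935496367707732774150 + 2351733751396144917995849634420720201437841600 + 2282565111649199479231265821643640195513199200 + 2217348965602079494110372512453821904212822080 + 2155755938779799508162862164885660184651354800 + 2097492264758723845780082106375236936417534400 + 2042295099896652165627974682523257017038125600 + 1989928558873661084458026613740609401216635200 + 1940180344901819557346575948397094166186219320 + 1892858873074945909606415559411799186523140800 + 1847790804668399578425310427044851586844018400 + 1804818925490064704508442742694971317382529600 + 1763800313547108688496887225815540151078381200 + 1724604751023839606530289731908528147721083840 + 1687113343392886571605718215997473187988016800 + 1651217314810059197741766764593271630796782400 + 1616816954084849631122146623664245138488516100 + 1583820689715771067221694651752729931580587200 + 1552144275921455645877260758717675332948975456 + 1521710074432799652820843881095760130342132800 + 1492446419155245813343519960305457050912476400 + 1464287052756090231959679961054410691461297600 + 1437170625853199672108574776590440123100903200 + 1411040250837686950797509780652432120862704960 + 1385843103501299683818982820283638690133013800 + 1361530066597768110418649788348838011358750400 + 1338055410277116936101086860963513218059461600 + 1315376505018182750743441320947182485549979200 + 1293453563267879704897717298931396110790812880 + 1272249406492996431046935048129242076187684800 + 1251729254775367456352629644127157526571754400 + 1231860536445599718950206951363234391229345600 + 1212612715563637223341609967748183853866387075 + 1193957135324196650674815968244365640729981120 + 1175866875698072458997924817210360100718920800 + 1158316623821981825281537879640056218618638400 + 1141282555824599739615632910821820097756599600 + 1124742228928591047737145477331648791992011200 + 1108674482801039747055186256226910952106411040 + 1093059349240461722448775182195546009118996800 + 1077877969389899754081431082442830092325677400 + 1063112517754421675258397779943613241745873600 + 1048746132379361922890041053187618468208767200 + 1034762850614303763918173839145116888632650304 + 1021147549948326082813987341261628508519062800 + 1007885893455490679141078414751737229187646400 + 994964279436830542229013306870304700608317600 + 982369794886997244226114404251693248701883200 + 970090172450909778673287974198547083093109660 + 958113750568799781405716517726960082067268800 + 946429436537472954803207779705899593261570400 + 935026672241840750528470336576912851174081600 + 923895402334199789212655213522425793422009200 + 913026044659679791692506328657456078205279680 + 902409462745032352254221371347485658691264800 + 892036940184744624067391240642342145372974400 + 881900156773554344248443612907770075539190600 + 871991166248008789818685819504311984802795200 + 862302375511919803265144865954264073860541920 + 852826525231569036196297120174546886235700800 + 843556671696443285802859107998736593994008400 + 834486169850244970901753096084771684381169600 + 825608657405029598870883382296635815398391200 + 816918039958660866251189873009302806815250240 + 808408477042424815561073311832122569244258050 + 800074369031678167977969463256533676777822400 + 791910344857885533610847325876364965790293600 + 783911250465381639331949878140240067145947200 + 776072137960727822938630379358837666474487728 + 768388255406661210830327108276076897499492800 + 760855037216399826410421940547880065171066400 + 753468095107502740717116873163920064538337600 + 746223209577622906671759980152728525456238200 + 739116321867359831370124170817940634737607360 + 732143526378045115979839980527205345730648800 + 725301063514698899942645214354053893901390400 = 407803411561467610627345644909292652957222682335, so H_107 = 407803411561467610627345644909292652957222682335/77607213796072782293863037935883766647448772800; reducing by gcd(407803411561467610627345644909292652957222682335, 77607213796072782293863037935883766647448772800) = 5 gives 81560682312293522125469128981858530591444536467/15521442759214556458772607587176753329489754560 ≈ 5.25471. (The PNT-adjacent estimate ln(107) + γ ≈ 5.25004 matches within O(1/n).)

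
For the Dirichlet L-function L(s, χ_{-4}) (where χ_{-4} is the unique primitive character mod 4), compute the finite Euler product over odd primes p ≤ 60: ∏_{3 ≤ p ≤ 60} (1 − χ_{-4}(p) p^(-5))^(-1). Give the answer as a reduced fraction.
∏ = 34538337851474581952741276429072842761309710837968927162241490274877420523772051911439/34671551917835326033172056215145617687895117707924911462190255983143219500310572564480

The odd primes p ≤ 60 are [3, 5, 7, 11, 13, 17, 19, 23, 29, 31, 37, 41, 43, 47, 53, 59]. For each, χ(p) = 1 if p ≡ 1 mod 4, χ(p) = −1 if p ≡ 3 mod 4. Taking (1 − χ(p)/p^5)^(-1) = p^5/(p^5 − χ(p)): (1 − (-1)/3^5)^(-1) · (1 − (1)/5^5)^(-1) · (1 − (-1)/7^5)^(-1) · (1 − (-1)/11^5)^(-1) · (1 − (1)/13^5)^(-1) · (1 − (1)/17^5)^(-1) · (1 − (-1)/19^5)^(-1) · (1 − (-1)/23^5)^(-1) · (1 − (1)/29^5)^(-1) · (1 − (-1)/31^5)^(-1) · (1 − (1)/37^5)^(-1) · (1 − (1)/41^5)^(-1) · (1 − (-1)/43^5)^(-1) · (1 − (-1)/47^5)^(-1) · (1 − (1)/53^5)^(-1) · (1 − (-1)/59^5)^(-1) = 34538337851474581952741276429072842761309710837968927162241490274877420523772051911439/34671551917835326033172056215145617687895117707924911462190255983143219500310572564480.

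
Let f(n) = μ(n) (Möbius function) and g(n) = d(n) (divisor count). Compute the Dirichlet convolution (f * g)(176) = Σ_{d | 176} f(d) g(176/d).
(μ * d)(176) = 1

Divisors of 176: [1, 2, 4, 8, 11, 16, 22, 44, 88, 176]. For each d | 176:
  d = 1: μ(1) · d(176/1) = 1 · 10 = 10
  d = 2: μ(2) · d(176/2) = -1 · 8 = -8
  d = 4: μ(4) · d(176/4) = 0 · 6 = 0
  d = 8: μ(8) · d(176/8) = 0 · 4 = 0
  d = 11: μ(11) · d(176/11) = -1 · 5 = -5
  d = 16: μ(16) · d(176/16) = 0 · 2 = 0
  d = 22: μ(22) · d(176/22) = 1 · 4 = 4
  d = 44: μ(44) · d(176/44) = 0 · 3 = 0
  d = 88: μ(88) · d(176/88) = 0 · 2 = 0
  d = 176: μ(176) · d(176/176) = 0 · 1 = 0
Summing: (μ * d)(176) = 10 + -8 + 0 + 0 + -5 + 0 + 4 + 0 + 0 + 0 = 1.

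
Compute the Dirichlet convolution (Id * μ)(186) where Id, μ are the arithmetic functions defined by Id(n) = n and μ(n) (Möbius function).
(Id * μ)(186) = 60

Divisors of 186: [1, 2, 3, 6, 31, 62, 93, 186]. For each d | 186:
  d = 1: Id(1) · μ(186/1) = 1 · -1 = -1
  d = 2: Id(2) · μ(186/2) = 2 · 1 = 2
  d = 3: Id(3) · μ(186/3) = 3 · 1 = 3
  d = 6: Id(6) · μ(186/6) = 6 · -1 = -6
  d = 31: Id(31) · μ(186/31) = 31 · 1 = 31
  d = 62: Id(62) · μ(186/62) = 62 · -1 = -62
  d = 93: Id(93) · μ(186/93) = 93 · -1 = -93
  d = 186: Id(186) · μ(186/186) = 186 · 1 = 186
Summing: (Id * μ)(186) = -1 + 2 + 3 + -6 + 31 + -62 + -93 + 186 = 60.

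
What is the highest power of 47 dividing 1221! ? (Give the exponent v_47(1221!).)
v_47(1221!) = 25

Legendre's formula: v_p(n!) = Σ_{k ≥ 1} ⌊n / p^k⌋. For p = 47, n = 1221, the terms are:
  ⌊1221/47^1⌋ = ⌊1221/47⌋ = 25
(the next term ⌊1221/47^2⌋ = 0, terminating the sum). Summing: v_47(1221!) = 25 = 25.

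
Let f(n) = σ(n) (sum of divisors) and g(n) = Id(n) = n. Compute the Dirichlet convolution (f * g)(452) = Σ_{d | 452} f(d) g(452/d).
(σ * Id)(452) = 3859

Divisors of 452: [1, 2, 4, 113, 226, 452]. For each d | 452:
  d = 1: σ(1) · Id(452/1) = 1 · 452 = 452
  d = 2: σ(2) · Id(452/2) = 3 · 226 = 678
  d = 4: σ(4) · Id(452/4) = 7 · 113 = 791
  d = 113: σ(113) · Id(452/113) = 114 · 4 = 456
  d = 226: σ(226) · Id(452/226) = 342 · 2 = 684
  d = 452: σ(452) · Id(452/452) = 798 · 1 = 798
Summing: (σ * Id)(452) = 452 + 678 + 791 + 456 + 684 + 798 = 3859.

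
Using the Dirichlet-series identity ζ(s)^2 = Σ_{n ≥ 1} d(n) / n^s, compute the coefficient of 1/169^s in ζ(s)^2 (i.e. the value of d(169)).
d(169) = 3

ζ(s)^2 = (Σ 1/m^s)(Σ 1/k^s). The coefficient of 1/n^s in the product is the number of ordered pairs (m, k) with mk = n, which equals d(n). For n = 169, divisors are [1, 13, 169], so d(169) = 3.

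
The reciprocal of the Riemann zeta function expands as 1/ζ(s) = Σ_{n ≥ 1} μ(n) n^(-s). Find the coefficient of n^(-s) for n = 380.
μ(380) = 0

Factor n = 380 = 2^2 · 5 · 19. μ(n) = 0 if any exponent ≥ 2 (not squarefree); otherwise μ(n) = (−1)^{ω(n)} where ω(n) is the number of distinct prime factors. Applying: μ(380) = 0.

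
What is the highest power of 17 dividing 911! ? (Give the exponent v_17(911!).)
v_17(911!) = 56

Legendre's formula: v_p(n!) = Σ_{k ≥ 1} ⌊n / p^k⌋. For p = 17, n = 911, the terms are:
  ⌊911/17^1⌋ = ⌊911/17⌋ = 53
  ⌊911/17^2⌋ = ⌊911/289⌋ = 3
(the next term ⌊911/17^3⌋ = 0, terminating the sum). Summing: v_17(911!) = 53 + 3 = 56.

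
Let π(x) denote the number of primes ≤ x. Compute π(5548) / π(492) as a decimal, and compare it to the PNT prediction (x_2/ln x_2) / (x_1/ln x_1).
π(5548)/π(492) = 732/94 ≈ 7.7872;  PNT prediction ≈ 8.1075.

π(492) = 94 and π(5548) = 732, so π(5548)/π(492) ≈ 7.7872. The PNT-predicted ratio is (5548/ln(5548)) / (492/ln(492)) ≈ 8.1075. The two agree to within a few percent, as expected.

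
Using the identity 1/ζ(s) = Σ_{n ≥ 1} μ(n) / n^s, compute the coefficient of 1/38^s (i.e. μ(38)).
μ(38) = 1

Factor n = 38 = 2 · 19. μ(n) = 0 if any exponent ≥ 2 (not squarefree); otherwise μ(n) = (−1)^{ω(n)} where ω(n) is the number of distinct prime factors. Applying: μ(38) = 1.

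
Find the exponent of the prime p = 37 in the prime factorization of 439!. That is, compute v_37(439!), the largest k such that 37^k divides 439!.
v_37(439!) = 11

Legendre's formula: v_p(n!) = Σ_{k ≥ 1} ⌊n / p^k⌋. For p = 37, n = 439, the terms are:
  ⌊439/37^1⌋ = ⌊439/37⌋ = 11
(the next term ⌊439/37^2⌋ = 0, terminating the sum). Summing: v_37(439!) = 11 = 11.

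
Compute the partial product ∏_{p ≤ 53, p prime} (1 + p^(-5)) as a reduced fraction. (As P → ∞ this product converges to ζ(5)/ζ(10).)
∏ = 32347597211284988160480267437380591091977322089812731895007080802055947812864/31226639806314720763085693561071542877365250131832357293968847568717289128655

The primes p ≤ 53 are [2, 3, 5, 7, 11, 13, 17, 19, 23, 29, 31, 37, 41, 43, 47, 53]. For each, (1 + 1/p^5) = (p^5 + 1)/p^5. Multiplying these fractions over p ∈ [2, 3, 5, 7, 11, 13, 17, 19, 23, 29, 31, 37, 41, 43, 47, 53] gives 32347597211284988160480267437380591091977322089812731895007080802055947812864/31226639806314720763085693561071542877365250131832357293968847568717289128655. (In the limit P → ∞ this tends to ζ(5)/ζ(10).)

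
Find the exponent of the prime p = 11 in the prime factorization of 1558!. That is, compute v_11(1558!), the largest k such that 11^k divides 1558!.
v_11(1558!) = 154

Legendre's formula: v_p(n!) = Σ_{k ≥ 1} ⌊n / p^k⌋. For p = 11, n = 1558, the terms are:
  ⌊1558/11^1⌋ = ⌊1558/11⌋ = 141
  ⌊1558/11^2⌋ = ⌊1558/121⌋ = 12
  ⌊1558/11^3⌋ = ⌊1558/1331⌋ = 1
(the next term ⌊1558/11^4⌋ = 0, terminating the sum). Summing: v_11(1558!) = 141 + 12 + 1 = 154.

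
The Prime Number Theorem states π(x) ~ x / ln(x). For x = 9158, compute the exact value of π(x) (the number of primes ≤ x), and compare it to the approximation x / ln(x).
π(9158) = 1135;  x/ln(x) ≈ 1003.90;  relative error ≈ 11.55%.

Directly count primes up to 9158: π(9158) = 1135. The PNT approximation gives 9158/ln(9158) ≈ 9158/9.12238 ≈ 1003.90. Relative error (π(x) − x/ln(x)) / π(x) ≈ 11.55%; the approximation is known to undercount slightly (Li(x) is a better estimate).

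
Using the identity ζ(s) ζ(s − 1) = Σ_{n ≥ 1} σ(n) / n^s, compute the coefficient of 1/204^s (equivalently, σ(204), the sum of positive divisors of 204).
σ(204) = 504

In the product (Σ m^0/m^s)(Σ k / k^s) = Σ (Σ_{d | n} d) / n^s, the coefficient of 1/n^s is σ(n) = Σ_{d | n} d. For n = 204, divisors are [1, 2, 3, 4, 6, 12, 17, 34, 51, 68, 102, 204]; summing: σ(204) = 504.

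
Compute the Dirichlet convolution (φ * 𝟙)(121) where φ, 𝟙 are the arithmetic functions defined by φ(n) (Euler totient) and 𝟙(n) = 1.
(φ * 𝟙)(121) = 121

Divisors of 121: [1, 11, 121]. For each d | 121:
  d = 1: φ(1) · 𝟙(121/1) = 1 · 1 = 1
  d = 11: φ(11) · 𝟙(121/11) = 10 · 1 = 10
  d = 121: φ(121) · 𝟙(121/121) = 110 · 1 = 110
Summing: (φ * 𝟙)(121) = 1 + 10 + 110 = 121.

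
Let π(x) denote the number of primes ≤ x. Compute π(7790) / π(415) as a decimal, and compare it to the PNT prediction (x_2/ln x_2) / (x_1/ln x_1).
π(7790)/π(415) = 986/80 ≈ 12.3250;  PNT prediction ≈ 12.6283.

π(415) = 80 and π(7790) = 986, so π(7790)/π(415) ≈ 12.3250. The PNT-predicted ratio is (7790/ln(7790)) / (415/ln(415)) ≈ 12.6283. The two agree to within a few percent, as expected.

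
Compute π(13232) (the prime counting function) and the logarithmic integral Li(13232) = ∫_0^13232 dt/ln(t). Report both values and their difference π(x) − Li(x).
π(13232) = 1573;  Li(13232) ≈ 1591.58;  π(x) − Li(x) ≈ -18.58.

Direct count of primes ≤ 13232 gives π(13232) = 1573. Numerical evaluation of the logarithmic integral gives Li(13232) ≈ 1591.58. The difference π(x) − Li(x) ≈ -18.58 is typically negative for small/moderate x (Li(x) overestimates), though Littlewood's theorem shows this sign changes infinitely often.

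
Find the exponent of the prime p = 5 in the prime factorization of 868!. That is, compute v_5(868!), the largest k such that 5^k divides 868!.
v_5(868!) = 214

Legendre's formula: v_p(n!) = Σ_{k ≥ 1} ⌊n / p^k⌋. For p = 5, n = 868, the terms are:
  ⌊868/5^1⌋ = ⌊868/5⌋ = 173
  ⌊868/5^2⌋ = ⌊868/25⌋ = 34
  ⌊868/5^3⌋ = ⌊868/125⌋ = 6
  ⌊868/5^4⌋ = ⌊868/625⌋ = 1
(the next term ⌊868/5^5⌋ = 0, terminating the sum). Summing: v_5(868!) = 173 + 34 + 6 + 1 = 214.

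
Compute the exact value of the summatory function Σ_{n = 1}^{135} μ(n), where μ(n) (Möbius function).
Σ_{n ≤ 135} μ(n) = -1

Compute μ(n) for each 1 ≤ n ≤ 135: μ(1) = 1, μ(2) = -1, μ(3) = -1, μ(4) = 0, μ(5) = -1, μ(6) = 1, μ(7) = -1, μ(8) = 0, μ(9) = 0, μ(10) = 1, μ(11) = -1, μ(12) = 0, μ(13) = -1, μ(14) = 1, μ(15) = 1, μ(16) = 0, μ(17) = -1, μ(18) = 0, μ(19) = -1, μ(20) = 0, μ(21) = 1, μ(22) = 1, μ(23) = -1, μ(24) = 0, μ(25) = 0, μ(26) = 1, μ(27) = 0, μ(28) = 0, μ(29) = -1, μ(30) = -1, μ(31) = -1, μ(32) = 0, μ(33) = 1, μ(34) = 1, μ(35) = 1, μ(36) = 0, μ(37) = -1, μ(38) = 1, μ(39) = 1, μ(40) = 0, μ(41) = -1, μ(42) = -1, μ(43) = -1, μ(44) = 0, μ(45) = 0, μ(46) = 1, μ(47) = -1, μ(48) = 0, μ(49) = 0, μ(50) = 0, μ(51) = 1, μ(52) = 0, μ(53) = -1, μ(54) = 0, μ(55) = 1, μ(56) = 0, μ(57) = 1, μ(58) = 1, μ(59) = -1, μ(60) = 0, μ(61) = -1, μ(62) = 1, μ(63) = 0, μ(64) = 0, μ(65) = 1, μ(66) = -1, μ(67) = -1, μ(68) = 0, μ(69) = 1, μ(70) = -1, μ(71) = -1, μ(72) = 0, μ(73) = -1, μ(74) = 1, μ(75) = 0, μ(76) = 0, μ(77) = 1, μ(78) = -1, μ(79) = -1, μ(80) = 0, μ(81) = 0, μ(82) = 1, μ(83) = -1, μ(84) = 0, μ(85) = 1, μ(86) = 1, μ(87) = 1, μ(88) = 0, μ(89) = -1, μ(90) = 0, μ(91) = 1, μ(92) = 0, μ(93) = 1, μ(94) = 1, μ(95) = 1, μ(96) = 0, μ(97) = -1, μ(98) = 0, μ(99) = 0, μ(100) = 0, μ(101) = -1, μ(102) = -1, μ(103) = -1, μ(104) = 0, μ(105) = -1, μ(106) = 1, μ(107) = -1, μ(108) = 0, μ(109) = -1, μ(110) = -1, μ(111) = 1, μ(112) = 0, μ(113) = -1, μ(114) = -1, μ(115) = 1, μ(116) = 0, μ(117) = 0, μ(118) = 1, μ(119) = 1, μ(120) = 0, μ(121) = 0, μ(122) = 1, μ(123) = 1, μ(124) = 0, μ(125) = 0, μ(126) = 0, μ(127) = -1, μ(128) = 0, μ(129) = 1, μ(130) = -1, μ(131) = -1, μ(132) = 0, μ(133) = 1, μ(134) = 1, μ(135) = 0. Summing all 135 values: -1. (Mertens function M(x) = Σ_{n ≤ x} μ(n); on average M(x) should be small (PNT ⟺ M(x) = o(x)).)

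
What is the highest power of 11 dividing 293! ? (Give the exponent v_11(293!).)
v_11(293!) = 28

Legendre's formula: v_p(n!) = Σ_{k ≥ 1} ⌊n / p^k⌋. For p = 11, n = 293, the terms are:
  ⌊293/11^1⌋ = ⌊293/11⌋ = 26
  ⌊293/11^2⌋ = ⌊293/121⌋ = 2
(the next term ⌊293/11^3⌋ = 0, terminating the sum). Summing: v_11(293!) = 26 + 2 = 28.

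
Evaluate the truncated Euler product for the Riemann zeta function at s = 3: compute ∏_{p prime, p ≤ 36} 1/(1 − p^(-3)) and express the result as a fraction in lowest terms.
∏ = 209363023479599225665/174187638420315512832

The primes p ≤ 36 are [2, 3, 5, 7, 11, 13, 17, 19, 23, 29, 31]. For each prime, (1 − 1/p^3)^(-1) = p^3 / (p^3 − 1). The product is (1 − 1/2^3)^(-1), (1 − 1/3^3)^(-1), (1 − 1/5^3)^(-1), (1 − 1/7^3)^(-1), (1 − 1/11^3)^(-1), (1 − 1/13^3)^(-1), (1 − 1/17^3)^(-1), (1 − 1/19^3)^(-1), (1 − 1/23^3)^(-1), (1 − 1/29^3)^(-1), (1 − 1/31^3)^(-1) = ∏ p^3 / (p^3 − 1) = 209363023479599225665/174187638420315512832.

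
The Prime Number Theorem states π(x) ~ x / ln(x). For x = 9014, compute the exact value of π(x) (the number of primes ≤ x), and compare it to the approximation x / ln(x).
π(9014) = 1121;  x/ln(x) ≈ 989.84;  relative error ≈ 11.70%.

Directly count primes up to 9014: π(9014) = 1121. The PNT approximation gives 9014/ln(9014) ≈ 9014/9.10653 ≈ 989.84. Relative error (π(x) − x/ln(x)) / π(x) ≈ 11.70%; the approximation is known to undercount slightly (Li(x) is a better estimate).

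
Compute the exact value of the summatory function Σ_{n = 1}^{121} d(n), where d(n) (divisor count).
Σ_{n ≤ 121} d(n) = 605

Compute d(n) for each 1 ≤ n ≤ 121: d(1) = 1, d(2) = 2, d(3) = 2, d(4) = 3, d(5) = 2, d(6) = 4, d(7) = 2, d(8) = 4, d(9) = 3, d(10) = 4, d(11) = 2, d(12) = 6, d(13) = 2, d(14) = 4, d(15) = 4, d(16) = 5, d(17) = 2, d(18) = 6, d(19) = 2, d(20) = 6, d(21) = 4, d(22) = 4, d(23) = 2, d(24) = 8, d(25) = 3, d(26) = 4, d(27) = 4, d(28) = 6, d(29) = 2, d(30) = 8, d(31) = 2, d(32) = 6, d(33) = 4, d(34) = 4, d(35) = 4, d(36) = 9, d(37) = 2, d(38) = 4, d(39) = 4, d(40) = 8, d(41) = 2, d(42) = 8, d(43) = 2, d(44) = 6, d(45) = 6, d(46) = 4, d(47) = 2, d(48) = 10, d(49) = 3, d(50) = 6, d(51) = 4, d(52) = 6, d(53) = 2, d(54) = 8, d(55) = 4, d(56) = 8, d(57) = 4, d(58) = 4, d(59) = 2, d(60) = 12, d(61) = 2, d(62) = 4, d(63) = 6, d(64) = 7, d(65) = 4, d(66) = 8, d(67) = 2, d(68) = 6, d(69) = 4, d(70) = 8, d(71) = 2, d(72) = 12, d(73) = 2, d(74) = 4, d(75) = 6, d(76) = 6, d(77) = 4, d(78) = 8, d(79) = 2, d(80) = 10, d(81) = 5, d(82) = 4, d(83) = 2, d(84) = 12, d(85) = 4, d(86) = 4, d(87) = 4, d(88) = 8, d(89) = 2, d(90) = 12, d(91) = 4, d(92) = 6, d(93) = 4, d(94) = 4, d(95) = 4, d(96) = 12, d(97) = 2, d(98) = 6, d(99) = 6, d(100) = 9, d(101) = 2, d(102) = 8, d(103) = 2, d(104) = 8, d(105) = 8, d(106) = 4, d(107) = 2, d(108) = 12, d(109) = 2, d(110) = 8, d(111) = 4, d(112) = 10, d(113) = 2, d(114) = 8, d(115) = 4, d(116) = 6, d(117) = 6, d(118) = 4, d(119) = 4, d(120) = 16, d(121) = 3. Summing all 121 values: 605. (Dirichlet's divisor formula: Σ_{n ≤ x} d(n) = x ln(x) + (2γ − 1) x + O(√x). For x = 121, the asymptotic estimate is ≈ 598.98.)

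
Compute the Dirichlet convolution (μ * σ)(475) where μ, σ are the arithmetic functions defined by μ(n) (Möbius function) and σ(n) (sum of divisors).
(μ * σ)(475) = 475

Divisors of 475: [1, 5, 19, 25, 95, 475]. For each d | 475:
  d = 1: μ(1) · σ(475/1) = 1 · 620 = 620
  d = 5: μ(5) · σ(475/5) = -1 · 120 = -120
  d = 19: μ(19) · σ(475/19) = -1 · 31 = -31
  d = 25: μ(25) · σ(475/25) = 0 · 20 = 0
  d = 95: μ(95) · σ(475/95) = 1 · 6 = 6
  d = 475: μ(475) · σ(475/475) = 0 · 1 = 0
Summing: (μ * σ)(475) = 620 + -120 + -31 + 0 + 6 + 0 = 475.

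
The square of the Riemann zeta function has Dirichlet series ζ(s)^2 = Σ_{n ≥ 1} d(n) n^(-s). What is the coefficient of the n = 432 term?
d(432) = 20

ζ(s)^2 = (Σ 1/m^s)(Σ 1/k^s). The coefficient of 1/n^s in the product is the number of ordered pairs (m, k) with mk = n, which equals d(n). For n = 432, divisors are [1, 2, 3, 4, 6, 8, 9, 12, 16, 18, 24, 27, 36, 48, 54, 72, 108, 144, 216, 432], so d(432) = 20.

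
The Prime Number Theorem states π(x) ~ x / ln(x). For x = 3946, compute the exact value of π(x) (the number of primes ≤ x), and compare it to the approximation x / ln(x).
π(3946) = 547;  x/ln(x) ≈ 476.54;  relative error ≈ 12.88%.

Directly count primes up to 3946: π(3946) = 547. The PNT approximation gives 3946/ln(3946) ≈ 3946/8.28046 ≈ 476.54. Relative error (π(x) − x/ln(x)) / π(x) ≈ 12.88%; the approximation is known to undercount slightly (Li(x) is a better estimate).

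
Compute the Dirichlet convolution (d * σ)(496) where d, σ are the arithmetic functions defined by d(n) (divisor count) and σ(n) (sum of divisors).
(d * σ)(496) = 3366

Divisors of 496: [1, 2, 4, 8, 16, 31, 62, 124, 248, 496]. For each d | 496:
  d = 1: d(1) · σ(496/1) = 1 · 992 = 992
  d = 2: d(2) · σ(496/2) = 2 · 480 = 960
  d = 4: d(4) · σ(496/4) = 3 · 224 = 672
  d = 8: d(8) · σ(496/8) = 4 · 96 = 384
  d = 16: d(16) · σ(496/16) = 5 · 32 = 160
  d = 31: d(31) · σ(496/31) = 2 · 31 = 62
  d = 62: d(62) · σ(496/62) = 4 · 15 = 60
  d = 124: d(124) · σ(496/124) = 6 · 7 = 42
  d = 248: d(248) · σ(496/248) = 8 · 3 = 24
  d = 496: d(496) · σ(496/496) = 10 · 1 = 10
Summing: (d * σ)(496) = 992 + 960 + 672 + 384 + 160 + 62 + 60 + 42 + 24 + 10 = 3366.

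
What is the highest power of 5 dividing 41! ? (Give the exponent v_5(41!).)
v_5(41!) = 9

Legendre's formula: v_p(n!) = Σ_{k ≥ 1} ⌊n / p^k⌋. For p = 5, n = 41, the terms are:
  ⌊41/5^1⌋ = ⌊41/5⌋ = 8
  ⌊41/5^2⌋ = ⌊41/25⌋ = 1
(the next term ⌊41/5^3⌋ = 0, terminating the sum). Summing: v_5(41!) = 8 + 1 = 9.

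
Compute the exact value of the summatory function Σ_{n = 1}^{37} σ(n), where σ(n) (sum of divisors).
Σ_{n ≤ 37} σ(n) = 1136

Compute σ(n) for each 1 ≤ n ≤ 37: σ(1) = 1, σ(2) = 3, σ(3) = 4, σ(4) = 7, σ(5) = 6, σ(6) = 12, σ(7) = 8, σ(8) = 15, σ(9) = 13, σ(10) = 18, σ(11) = 12, σ(12) = 28, σ(13) = 14, σ(14) = 24, σ(15) = 24, σ(16) = 31, σ(17) = 18, σ(18) = 39, σ(19) = 20, σ(20) = 42, σ(21) = 32, σ(22) = 36, σ(23) = 24, σ(24) = 60, σ(25) = 31, σ(26) = 42, σ(27) = 40, σ(28) = 56, σ(29) = 30, σ(30) = 72, σ(31) = 32, σ(32) = 63, σ(33) = 48, σ(34) = 54, σ(35) = 48, σ(36) = 91, σ(37) = 38. Summing all 37 values: 1136. (Average order: Σ_{n ≤ x} σ(n) ~ (π²/12) x². For x = 37, (π²/12)·37² ≈ 1125.96.)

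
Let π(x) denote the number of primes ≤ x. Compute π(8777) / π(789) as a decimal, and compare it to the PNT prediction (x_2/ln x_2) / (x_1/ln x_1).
π(8777)/π(789) = 1093/138 ≈ 7.9203;  PNT prediction ≈ 8.1727.

π(789) = 138 and π(8777) = 1093, so π(8777)/π(789) ≈ 7.9203. The PNT-predicted ratio is (8777/ln(8777)) / (789/ln(789)) ≈ 8.1727. The two agree to within a few percent, as expected.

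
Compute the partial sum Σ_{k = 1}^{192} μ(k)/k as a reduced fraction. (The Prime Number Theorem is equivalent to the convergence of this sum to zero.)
Σ μ(k)/k = -420739552915294928774241207455396214980695624016399287527924921993022991/27128766892785789697356865495675641342069048639462920399809650408428403405

Values of μ(k) for 1 ≤ k ≤ 192: μ(1) = 1, μ(2) = -1, μ(3) = -1, μ(5) = -1, μ(6) = 1, μ(7) = -1, μ(10) = 1, μ(11) = -1, μ(13) = -1, μ(14) = 1, μ(15) = 1, μ(17) = -1, μ(19) = -1, μ(21) = 1, μ(22) = 1, μ(23) = -1, μ(26) = 1, μ(29) = -1, μ(30) = -1, μ(31) = -1, μ(33) = 1, μ(34) = 1, μ(35) = 1, μ(37) = -1, μ(38) = 1, μ(39) = 1, μ(41) = -1, μ(42) = -1, μ(43) = -1, μ(46) = 1, μ(47) = -1, μ(51) = 1, μ(53) = -1, μ(55) = 1, μ(57) = 1, μ(58) = 1, μ(59) = -1, μ(61) = -1, μ(62) = 1, μ(65) = 1, μ(66) = -1, μ(67) = -1, μ(69) = 1, μ(70) = -1, μ(71) = -1, μ(73) = -1, μ(74) = 1, μ(77) = 1, μ(78) = -1, μ(79) = -1, μ(82) = 1, μ(83) = -1, μ(85) = 1, μ(86) = 1, μ(87) = 1, μ(89) = -1, μ(91) = 1, μ(93) = 1, μ(94) = 1, μ(95) = 1, μ(97) = -1, μ(101) = -1, μ(102) = -1, μ(103) = -1, μ(105) = -1, μ(106) = 1, μ(107) = -1, μ(109) = -1, μ(110) = -1, μ(111) = 1, μ(113) = -1, μ(114) = -1, μ(115) = 1, μ(118) = 1, μ(119) = 1, μ(122) = 1, μ(123) = 1, μ(127) = -1, μ(129) = 1, μ(130) = -1, μ(131) = -1, μ(133) = 1, μ(134) = 1, μ(137) = -1, μ(138) = -1, μ(139) = -1, μ(141) = 1, μ(142) = 1, μ(143) = 1, μ(145) = 1, μ(146) = 1, μ(149) = -1, μ(151) = -1, μ(154) = -1, μ(155) = 1, μ(157) = -1, μ(158) = 1, μ(159) = 1, μ(161) = 1, μ(163) = -1, μ(165) = -1, μ(166) = 1, μ(167) = -1, μ(170) = -1, μ(173) = -1, μ(174) = -1, μ(177) = 1, μ(178) = 1, μ(179) = -1, μ(181) = -1, μ(182) = -1, μ(183) = 1, μ(185) = 1, μ(186) = -1, μ(187) = 1, μ(190) = -1, μ(191) = -1, with μ = 0 on non-squarefree integers. Summing μ(k)/k for k where μ(k) ≠ 0 gives -420739552915294928774241207455396214980695624016399287527924921993022991/27128766892785789697356865495675641342069048639462920399809650408428403405 ≈ -0.0155. (PNT ⟺ this sum → 0 as n → ∞.)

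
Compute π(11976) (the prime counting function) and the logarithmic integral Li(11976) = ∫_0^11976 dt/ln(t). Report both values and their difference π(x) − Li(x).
π(11976) = 1436;  Li(11976) ≈ 1458.54;  π(x) − Li(x) ≈ -22.54.

Direct count of primes ≤ 11976 gives π(11976) = 1436. Numerical evaluation of the logarithmic integral gives Li(11976) ≈ 1458.54. The difference π(x) − Li(x) ≈ -22.54 is typically negative for small/moderate x (Li(x) overestimates), though Littlewood's theorem shows this sign changes infinitely often.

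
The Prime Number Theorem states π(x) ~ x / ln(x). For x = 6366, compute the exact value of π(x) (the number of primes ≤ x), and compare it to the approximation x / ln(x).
π(6366) = 829;  x/ln(x) ≈ 726.82;  relative error ≈ 12.33%.

Directly count primes up to 6366: π(6366) = 829. The PNT approximation gives 6366/ln(6366) ≈ 6366/8.75873 ≈ 726.82. Relative error (π(x) − x/ln(x)) / π(x) ≈ 12.33%; the approximation is known to undercount slightly (Li(x) is a better estimate).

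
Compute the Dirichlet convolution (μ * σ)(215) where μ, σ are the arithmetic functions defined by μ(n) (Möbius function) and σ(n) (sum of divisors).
(μ * σ)(215) = 215

Divisors of 215: [1, 5, 43, 215]. For each d | 215:
  d = 1: μ(1) · σ(215/1) = 1 · 264 = 264
  d = 5: μ(5) · σ(215/5) = -1 · 44 = -44
  d = 43: μ(43) · σ(215/43) = -1 · 6 = -6
  d = 215: μ(215) · σ(215/215) = 1 · 1 = 1
Summing: (μ * σ)(215) = 264 + -44 + -6 + 1 = 215.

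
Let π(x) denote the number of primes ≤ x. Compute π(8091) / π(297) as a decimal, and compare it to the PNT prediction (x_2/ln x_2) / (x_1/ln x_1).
π(8091)/π(297) = 1017/62 ≈ 16.4032;  PNT prediction ≈ 17.2374.

π(297) = 62 and π(8091) = 1017, so π(8091)/π(297) ≈ 16.4032. The PNT-predicted ratio is (8091/ln(8091)) / (297/ln(297)) ≈ 17.2374. The two agree to within a few percent, as expected.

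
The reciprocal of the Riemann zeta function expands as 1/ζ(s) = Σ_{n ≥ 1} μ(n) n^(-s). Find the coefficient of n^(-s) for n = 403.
μ(403) = 1

Factor n = 403 = 13 · 31. μ(n) = 0 if any exponent ≥ 2 (not squarefree); otherwise μ(n) = (−1)^{ω(n)} where ω(n) is the number of distinct prime factors. Applying: μ(403) = 1.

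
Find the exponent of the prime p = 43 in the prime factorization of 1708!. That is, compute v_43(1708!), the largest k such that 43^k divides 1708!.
v_43(1708!) = 39

Legendre's formula: v_p(n!) = Σ_{k ≥ 1} ⌊n / p^k⌋. For p = 43, n = 1708, the terms are:
  ⌊1708/43^1⌋ = ⌊1708/43⌋ = 39
(the next term ⌊1708/43^2⌋ = 0, terminating the sum). Summing: v_43(1708!) = 39 = 39.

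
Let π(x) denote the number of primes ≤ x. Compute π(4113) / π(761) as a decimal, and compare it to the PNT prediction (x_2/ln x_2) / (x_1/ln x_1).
π(4113)/π(761) = 566/135 ≈ 4.1926;  PNT prediction ≈ 4.3089.

π(761) = 135 and π(4113) = 566, so π(4113)/π(761) ≈ 4.1926. The PNT-predicted ratio is (4113/ln(4113)) / (761/ln(761)) ≈ 4.3089. The two agree to within a few percent, as expected.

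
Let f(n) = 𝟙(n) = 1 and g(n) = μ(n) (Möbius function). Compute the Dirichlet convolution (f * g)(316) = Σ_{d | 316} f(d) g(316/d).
(𝟙 * μ)(316) = 0

Divisors of 316: [1, 2, 4, 79, 158, 316]. For each d | 316:
  d = 1: 𝟙(1) · μ(316/1) = 1 · 0 = 0
  d = 2: 𝟙(2) · μ(316/2) = 1 · 1 = 1
  d = 4: 𝟙(4) · μ(316/4) = 1 · -1 = -1
  d = 79: 𝟙(79) · μ(316/79) = 1 · 0 = 0
  d = 158: 𝟙(158) · μ(316/158) = 1 · -1 = -1
  d = 316: 𝟙(316) · μ(316/316) = 1 · 1 = 1
Summing: (𝟙 * μ)(316) = 0 + 1 + -1 + 0 + -1 + 1 = 0.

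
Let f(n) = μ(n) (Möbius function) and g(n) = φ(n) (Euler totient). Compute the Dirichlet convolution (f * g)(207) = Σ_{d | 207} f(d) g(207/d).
(μ * φ)(207) = 84

Divisors of 207: [1, 3, 9, 23, 69, 207]. For each d | 207:
  d = 1: μ(1) · φ(207/1) = 1 · 132 = 132
  d = 3: μ(3) · φ(207/3) = -1 · 44 = -44
  d = 9: μ(9) · φ(207/9) = 0 · 22 = 0
  d = 23: μ(23) · φ(207/23) = -1 · 6 = -6
  d = 69: μ(69) · φ(207/69) = 1 · 2 = 2
  d = 207: μ(207) · φ(207/207) = 0 · 1 = 0
Summing: (μ * φ)(207) = 132 + -44 + 0 + -6 + 2 + 0 = 84.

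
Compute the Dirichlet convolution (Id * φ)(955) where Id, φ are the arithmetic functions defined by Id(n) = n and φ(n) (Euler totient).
(Id * φ)(955) = 3429

Divisors of 955: [1, 5, 191, 955]. For each d | 955:
  d = 1: Id(1) · φ(955/1) = 1 · 760 = 760
  d = 5: Id(5) · φ(955/5) = 5 · 190 = 950
  d = 191: Id(191) · φ(955/191) = 191 · 4 = 764
  d = 955: Id(955) · φ(955/955) = 955 · 1 = 955
Summing: (Id * φ)(955) = 760 + 950 + 764 + 955 = 3429.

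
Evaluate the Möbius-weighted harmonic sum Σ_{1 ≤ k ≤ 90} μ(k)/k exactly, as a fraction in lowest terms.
Σ μ(k)/k = -34833113669423893495541895404789/23768741896345550770650537601358310

Values of μ(k) for 1 ≤ k ≤ 90: μ(1) = 1, μ(2) = -1, μ(3) = -1, μ(5) = -1, μ(6) = 1, μ(7) = -1, μ(10) = 1, μ(11) = -1, μ(13) = -1, μ(14) = 1, μ(15) = 1, μ(17) = -1, μ(19) = -1, μ(21) = 1, μ(22) = 1, μ(23) = -1, μ(26) = 1, μ(29) = -1, μ(30) = -1, μ(31) = -1, μ(33) = 1, μ(34) = 1, μ(35) = 1, μ(37) = -1, μ(38) = 1, μ(39) = 1, μ(41) = -1, μ(42) = -1, μ(43) = -1, μ(46) = 1, μ(47) = -1, μ(51) = 1, μ(53) = -1, μ(55) = 1, μ(57) = 1, μ(58) = 1, μ(59) = -1, μ(61) = -1, μ(62) = 1, μ(65) = 1, μ(66) = -1, μ(67) = -1, μ(69) = 1, μ(70) = -1, μ(71) = -1, μ(73) = -1, μ(74) = 1, μ(77) = 1, μ(78) = -1, μ(79) = -1, μ(82) = 1, μ(83) = -1, μ(85) = 1, μ(86) = 1, μ(87) = 1, μ(89) = -1, with μ = 0 on non-squarefree integers. Summing μ(k)/k for k where μ(k) ≠ 0 gives -34833113669423893495541895404789/23768741896345550770650537601358310 ≈ -0.0015. (PNT ⟺ this sum → 0 as n → ∞.)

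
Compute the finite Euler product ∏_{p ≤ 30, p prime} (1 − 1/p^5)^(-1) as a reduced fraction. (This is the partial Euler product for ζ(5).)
∏ = 1706768644476839297326853940371821133625/1645986201084174767898449645913882788864

The primes p ≤ 30 are [2, 3, 5, 7, 11, 13, 17, 19, 23, 29]. For each prime, (1 − 1/p^5)^(-1) = p^5 / (p^5 − 1). The product is (1 − 1/2^5)^(-1), (1 − 1/3^5)^(-1), (1 − 1/5^5)^(-1), (1 − 1/7^5)^(-1), (1 − 1/11^5)^(-1), (1 − 1/13^5)^(-1), (1 − 1/17^5)^(-1), (1 − 1/19^5)^(-1), (1 − 1/23^5)^(-1), (1 − 1/29^5)^(-1) = ∏ p^5 / (p^5 − 1) = 1706768644476839297326853940371821133625/1645986201084174767898449645913882788864.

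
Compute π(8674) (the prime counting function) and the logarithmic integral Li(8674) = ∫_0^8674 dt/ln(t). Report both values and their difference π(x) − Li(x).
π(8674) = 1079;  Li(8674) ≈ 1101.07;  π(x) − Li(x) ≈ -22.07.

Direct count of primes ≤ 8674 gives π(8674) = 1079. Numerical evaluation of the logarithmic integral gives Li(8674) ≈ 1101.07. The difference π(x) − Li(x) ≈ -22.07 is typically negative for small/moderate x (Li(x) overestimates), though Littlewood's theorem shows this sign changes infinitely often.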